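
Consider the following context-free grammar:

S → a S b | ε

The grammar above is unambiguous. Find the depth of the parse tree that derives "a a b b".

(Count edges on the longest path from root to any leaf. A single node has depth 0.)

3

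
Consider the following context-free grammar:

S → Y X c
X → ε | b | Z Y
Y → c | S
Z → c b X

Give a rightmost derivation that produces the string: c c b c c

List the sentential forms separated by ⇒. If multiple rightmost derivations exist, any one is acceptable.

S ⇒ Y X c ⇒ Y Z Y c ⇒ Y Z c c ⇒ Y c b X c c ⇒ Y c b c c ⇒ c c b c c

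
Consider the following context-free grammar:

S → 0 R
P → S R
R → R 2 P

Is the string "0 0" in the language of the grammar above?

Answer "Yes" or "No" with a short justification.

No - no valid derivation exists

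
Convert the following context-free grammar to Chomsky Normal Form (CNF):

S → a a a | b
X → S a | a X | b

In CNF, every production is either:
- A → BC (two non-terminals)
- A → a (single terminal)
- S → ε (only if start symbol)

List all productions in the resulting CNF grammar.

TA → a; S → b; X → b; S → TA X0; X0 → TA TA; X → S TA; X → TA X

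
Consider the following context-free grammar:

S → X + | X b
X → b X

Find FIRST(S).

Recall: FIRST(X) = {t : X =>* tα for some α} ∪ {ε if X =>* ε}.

We compute FIRST(S) using the standard algorithm.
FIRST(S) = {b}
FIRST(X) = {b}
Therefore, FIRST(S) = {b}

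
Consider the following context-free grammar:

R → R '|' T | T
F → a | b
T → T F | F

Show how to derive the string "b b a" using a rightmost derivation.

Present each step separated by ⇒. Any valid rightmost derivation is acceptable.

R ⇒ T ⇒ T F ⇒ T a ⇒ T F a ⇒ T b a ⇒ F b a ⇒ b b a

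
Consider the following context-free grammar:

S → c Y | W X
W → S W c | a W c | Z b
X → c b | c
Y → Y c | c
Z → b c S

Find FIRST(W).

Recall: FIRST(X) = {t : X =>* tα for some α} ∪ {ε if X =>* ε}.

We compute FIRST(W) using the standard algorithm.
FIRST(S) = {a, b, c}
FIRST(W) = {a, b, c}
FIRST(X) = {c}
FIRST(Y) = {c}
FIRST(Z) = {b}
Therefore, FIRST(W) = {a, b, c}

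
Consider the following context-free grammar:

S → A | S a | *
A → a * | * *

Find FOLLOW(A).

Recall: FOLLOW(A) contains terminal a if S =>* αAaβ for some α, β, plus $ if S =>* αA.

We compute FOLLOW(A) using the standard algorithm.
FOLLOW(S) starts with {$}.
FIRST(A) = {*, a}
FIRST(S) = {*, a}
FOLLOW(A) = {$, a}
FOLLOW(S) = {$, a}
Therefore, FOLLOW(A) = {$, a}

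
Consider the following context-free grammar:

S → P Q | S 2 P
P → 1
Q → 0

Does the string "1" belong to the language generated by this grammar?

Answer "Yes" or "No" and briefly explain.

No - no valid derivation exists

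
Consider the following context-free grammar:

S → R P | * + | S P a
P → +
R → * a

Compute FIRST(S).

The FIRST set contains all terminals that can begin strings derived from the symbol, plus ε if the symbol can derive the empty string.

We compute FIRST(S) using the standard algorithm.
FIRST(P) = {+}
FIRST(R) = {*}
FIRST(S) = {*}
Therefore, FIRST(S) = {*}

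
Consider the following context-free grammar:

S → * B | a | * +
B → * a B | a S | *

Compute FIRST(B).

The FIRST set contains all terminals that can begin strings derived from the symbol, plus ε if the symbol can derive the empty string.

We compute FIRST(B) using the standard algorithm.
FIRST(B) = {*, a}
FIRST(S) = {*, a}
Therefore, FIRST(B) = {*, a}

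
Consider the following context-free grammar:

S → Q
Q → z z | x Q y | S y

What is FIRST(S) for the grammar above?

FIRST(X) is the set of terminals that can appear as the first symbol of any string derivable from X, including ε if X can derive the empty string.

We compute FIRST(S) using the standard algorithm.
FIRST(Q) = {x, z}
FIRST(S) = {x, z}
Therefore, FIRST(S) = {x, z}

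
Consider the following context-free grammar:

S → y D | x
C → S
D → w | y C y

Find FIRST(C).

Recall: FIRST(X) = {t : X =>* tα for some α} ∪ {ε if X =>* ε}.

We compute FIRST(C) using the standard algorithm.
FIRST(C) = {x, y}
FIRST(D) = {w, y}
FIRST(S) = {x, y}
Therefore, FIRST(C) = {x, y}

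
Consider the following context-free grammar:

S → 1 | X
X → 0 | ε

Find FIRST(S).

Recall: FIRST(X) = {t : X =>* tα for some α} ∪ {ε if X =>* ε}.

We compute FIRST(S) using the standard algorithm.
FIRST(S) = {0, 1, ε}
FIRST(X) = {0, ε}
Therefore, FIRST(S) = {0, 1, ε}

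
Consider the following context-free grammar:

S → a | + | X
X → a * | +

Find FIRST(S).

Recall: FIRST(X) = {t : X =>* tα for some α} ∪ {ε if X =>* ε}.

We compute FIRST(S) using the standard algorithm.
FIRST(S) = {+, a}
FIRST(X) = {+, a}
Therefore, FIRST(S) = {+, a}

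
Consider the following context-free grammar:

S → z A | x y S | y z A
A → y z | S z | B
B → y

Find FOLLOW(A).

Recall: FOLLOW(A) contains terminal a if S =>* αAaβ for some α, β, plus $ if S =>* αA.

We compute FOLLOW(A) using the standard algorithm.
FOLLOW(S) starts with {$}.
FIRST(A) = {x, y, z}
FIRST(B) = {y}
FIRST(S) = {x, y, z}
FOLLOW(A) = {$, z}
FOLLOW(B) = {$, z}
FOLLOW(S) = {$, z}
Therefore, FOLLOW(A) = {$, z}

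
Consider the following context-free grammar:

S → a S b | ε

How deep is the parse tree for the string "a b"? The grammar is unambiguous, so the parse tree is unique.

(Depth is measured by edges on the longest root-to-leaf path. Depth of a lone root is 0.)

2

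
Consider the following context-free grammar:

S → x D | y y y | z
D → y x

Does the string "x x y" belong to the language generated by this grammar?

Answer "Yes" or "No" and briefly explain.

No - no valid derivation exists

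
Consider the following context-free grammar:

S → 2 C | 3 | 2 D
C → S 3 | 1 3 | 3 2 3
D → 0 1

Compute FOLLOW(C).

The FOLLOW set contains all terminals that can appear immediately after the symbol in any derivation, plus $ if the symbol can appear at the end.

We compute FOLLOW(C) using the standard algorithm.
FOLLOW(S) starts with {$}.
FIRST(C) = {1, 2, 3}
FIRST(D) = {0}
FIRST(S) = {2, 3}
FOLLOW(C) = {$, 3}
FOLLOW(D) = {$, 3}
FOLLOW(S) = {$, 3}
Therefore, FOLLOW(C) = {$, 3}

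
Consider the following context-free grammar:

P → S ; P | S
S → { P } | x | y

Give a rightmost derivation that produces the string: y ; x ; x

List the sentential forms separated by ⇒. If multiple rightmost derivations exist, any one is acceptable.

P ⇒ S ; P ⇒ S ; S ; P ⇒ S ; S ; S ⇒ S ; S ; x ⇒ S ; x ; x ⇒ y ; x ; x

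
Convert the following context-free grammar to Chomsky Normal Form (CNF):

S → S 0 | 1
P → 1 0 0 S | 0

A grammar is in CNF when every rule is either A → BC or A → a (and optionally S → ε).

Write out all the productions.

T0 → 0; S → 1; T1 → 1; P → 0; S → S T0; P → T1 X0; X0 → T0 X1; X1 → T0 S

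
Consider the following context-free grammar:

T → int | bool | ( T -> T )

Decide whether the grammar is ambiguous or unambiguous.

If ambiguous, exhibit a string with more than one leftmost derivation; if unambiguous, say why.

Unambiguous - every string in the language has a unique leftmost derivation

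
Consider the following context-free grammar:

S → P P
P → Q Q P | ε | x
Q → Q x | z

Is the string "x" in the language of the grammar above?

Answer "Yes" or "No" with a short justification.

Yes - a valid derivation exists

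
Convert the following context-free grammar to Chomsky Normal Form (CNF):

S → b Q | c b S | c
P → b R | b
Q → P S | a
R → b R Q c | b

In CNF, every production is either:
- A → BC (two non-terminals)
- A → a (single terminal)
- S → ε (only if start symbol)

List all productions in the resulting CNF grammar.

TB → b; TC → c; S → c; P → b; Q → a; R → b; S → TB Q; S → TC X0; X0 → TB S; P → TB R; Q → P S; R → TB X1; X1 → R X2; X2 → Q TC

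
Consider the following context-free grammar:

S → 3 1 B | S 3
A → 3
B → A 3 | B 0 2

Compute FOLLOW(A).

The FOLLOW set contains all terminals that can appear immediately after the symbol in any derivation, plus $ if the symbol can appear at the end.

We compute FOLLOW(A) using the standard algorithm.
FOLLOW(S) starts with {$}.
FIRST(A) = {3}
FIRST(B) = {3}
FIRST(S) = {3}
FOLLOW(A) = {3}
FOLLOW(B) = {$, 0, 3}
FOLLOW(S) = {$, 3}
Therefore, FOLLOW(A) = {3}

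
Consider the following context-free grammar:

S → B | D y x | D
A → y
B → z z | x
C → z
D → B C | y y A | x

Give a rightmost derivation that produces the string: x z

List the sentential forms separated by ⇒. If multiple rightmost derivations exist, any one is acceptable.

S ⇒ D ⇒ B C ⇒ B z ⇒ x z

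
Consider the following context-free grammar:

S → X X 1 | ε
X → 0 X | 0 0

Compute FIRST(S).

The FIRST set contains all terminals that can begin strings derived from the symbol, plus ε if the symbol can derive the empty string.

We compute FIRST(S) using the standard algorithm.
FIRST(S) = {0, ε}
FIRST(X) = {0}
Therefore, FIRST(S) = {0, ε}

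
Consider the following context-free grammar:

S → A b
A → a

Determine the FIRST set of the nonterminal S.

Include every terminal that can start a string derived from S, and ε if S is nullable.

We compute FIRST(S) using the standard algorithm.
FIRST(A) = {a}
FIRST(S) = {a}
Therefore, FIRST(S) = {a}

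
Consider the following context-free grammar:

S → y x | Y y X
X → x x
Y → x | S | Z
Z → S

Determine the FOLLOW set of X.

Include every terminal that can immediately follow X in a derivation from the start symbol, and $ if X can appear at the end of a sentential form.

We compute FOLLOW(X) using the standard algorithm.
FOLLOW(S) starts with {$}.
FIRST(S) = {x, y}
FIRST(X) = {x}
FIRST(Y) = {x, y}
FIRST(Z) = {x, y}
FOLLOW(S) = {$, y}
FOLLOW(X) = {$, y}
FOLLOW(Y) = {y}
FOLLOW(Z) = {y}
Therefore, FOLLOW(X) = {$, y}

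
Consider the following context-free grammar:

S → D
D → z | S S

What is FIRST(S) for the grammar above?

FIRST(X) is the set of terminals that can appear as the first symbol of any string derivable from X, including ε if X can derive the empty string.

We compute FIRST(S) using the standard algorithm.
FIRST(D) = {z}
FIRST(S) = {z}
Therefore, FIRST(S) = {z}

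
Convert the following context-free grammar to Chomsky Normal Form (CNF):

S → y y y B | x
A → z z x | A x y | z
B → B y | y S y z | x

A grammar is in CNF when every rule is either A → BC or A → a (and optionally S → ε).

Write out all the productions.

TY → y; S → x; TZ → z; TX → x; A → z; B → x; S → TY X0; X0 → TY X1; X1 → TY B; A → TZ X2; X2 → TZ TX; A → A X3; X3 → TX TY; B → B TY; B → TY X4; X4 → S X5; X5 → TY TZ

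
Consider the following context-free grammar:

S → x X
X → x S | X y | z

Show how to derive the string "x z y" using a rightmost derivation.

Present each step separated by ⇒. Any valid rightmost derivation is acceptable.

S ⇒ x X ⇒ x X y ⇒ x z y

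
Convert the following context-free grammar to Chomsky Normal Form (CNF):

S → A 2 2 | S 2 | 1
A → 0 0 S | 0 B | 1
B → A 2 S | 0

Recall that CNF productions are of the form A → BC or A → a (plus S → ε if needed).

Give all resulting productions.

T2 → 2; S → 1; T0 → 0; A → 1; B → 0; S → A X0; X0 → T2 T2; S → S T2; A → T0 X1; X1 → T0 S; A → T0 B; B → A X2; X2 → T2 S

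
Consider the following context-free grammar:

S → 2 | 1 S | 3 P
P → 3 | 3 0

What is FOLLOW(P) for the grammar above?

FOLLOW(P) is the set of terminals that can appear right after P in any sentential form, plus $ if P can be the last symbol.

We compute FOLLOW(P) using the standard algorithm.
FOLLOW(S) starts with {$}.
FIRST(P) = {3}
FIRST(S) = {1, 2, 3}
FOLLOW(P) = {$}
FOLLOW(S) = {$}
Therefore, FOLLOW(P) = {$}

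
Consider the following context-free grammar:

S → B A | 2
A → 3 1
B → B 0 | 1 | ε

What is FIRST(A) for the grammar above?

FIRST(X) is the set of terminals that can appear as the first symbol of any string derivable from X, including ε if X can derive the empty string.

We compute FIRST(A) using the standard algorithm.
FIRST(A) = {3}
FIRST(B) = {0, 1, ε}
FIRST(S) = {0, 1, 2, 3}
Therefore, FIRST(A) = {3}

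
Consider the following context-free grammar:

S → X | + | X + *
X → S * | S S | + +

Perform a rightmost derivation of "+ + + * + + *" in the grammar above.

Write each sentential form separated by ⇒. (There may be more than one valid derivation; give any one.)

S ⇒ X + * ⇒ S S + * ⇒ S + + * ⇒ X + * + + * ⇒ + + + * + + *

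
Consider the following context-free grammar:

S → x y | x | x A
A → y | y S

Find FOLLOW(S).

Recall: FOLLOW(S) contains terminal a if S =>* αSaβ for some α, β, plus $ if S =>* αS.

We compute FOLLOW(S) using the standard algorithm.
FOLLOW(S) starts with {$}.
FIRST(A) = {y}
FIRST(S) = {x}
FOLLOW(A) = {$}
FOLLOW(S) = {$}
Therefore, FOLLOW(S) = {$}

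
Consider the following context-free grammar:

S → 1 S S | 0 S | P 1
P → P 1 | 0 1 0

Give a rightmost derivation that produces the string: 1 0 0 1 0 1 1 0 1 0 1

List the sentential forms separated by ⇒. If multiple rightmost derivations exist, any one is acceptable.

S ⇒ 1 S S ⇒ 1 S P 1 ⇒ 1 S 0 1 0 1 ⇒ 1 0 S 0 1 0 1 ⇒ 1 0 P 1 0 1 0 1 ⇒ 1 0 P 1 1 0 1 0 1 ⇒ 1 0 0 1 0 1 1 0 1 0 1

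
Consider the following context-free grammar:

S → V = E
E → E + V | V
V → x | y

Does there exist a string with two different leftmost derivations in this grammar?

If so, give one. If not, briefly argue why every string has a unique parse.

No - every string in the language has a unique leftmost derivation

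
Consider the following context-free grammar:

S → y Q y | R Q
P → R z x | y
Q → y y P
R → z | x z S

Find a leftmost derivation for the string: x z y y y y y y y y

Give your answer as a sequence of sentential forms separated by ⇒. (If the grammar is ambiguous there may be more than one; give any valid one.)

S ⇒ R Q ⇒ x z S Q ⇒ x z y Q y Q ⇒ x z y y y P y Q ⇒ x z y y y y y Q ⇒ x z y y y y y y y P ⇒ x z y y y y y y y y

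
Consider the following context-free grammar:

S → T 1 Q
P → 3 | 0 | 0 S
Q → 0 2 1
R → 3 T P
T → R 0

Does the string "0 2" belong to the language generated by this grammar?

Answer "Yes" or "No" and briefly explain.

No - no valid derivation exists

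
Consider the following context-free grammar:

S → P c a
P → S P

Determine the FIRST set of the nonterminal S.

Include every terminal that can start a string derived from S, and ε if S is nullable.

We compute FIRST(S) using the standard algorithm.
FIRST(P) = {}
FIRST(S) = {}
Therefore, FIRST(S) = {}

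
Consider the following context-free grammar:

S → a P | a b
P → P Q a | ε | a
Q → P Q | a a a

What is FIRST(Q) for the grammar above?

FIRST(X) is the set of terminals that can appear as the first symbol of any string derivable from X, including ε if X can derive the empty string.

We compute FIRST(Q) using the standard algorithm.
FIRST(P) = {a, ε}
FIRST(Q) = {a}
FIRST(S) = {a}
Therefore, FIRST(Q) = {a}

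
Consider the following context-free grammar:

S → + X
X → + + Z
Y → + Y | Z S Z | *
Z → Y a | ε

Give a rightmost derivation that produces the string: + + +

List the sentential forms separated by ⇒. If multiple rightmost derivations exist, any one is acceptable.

S ⇒ + X ⇒ + + + Z ⇒ + + +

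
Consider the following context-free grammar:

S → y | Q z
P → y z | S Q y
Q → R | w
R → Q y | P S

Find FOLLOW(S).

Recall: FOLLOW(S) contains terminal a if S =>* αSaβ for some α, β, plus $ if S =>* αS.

We compute FOLLOW(S) using the standard algorithm.
FOLLOW(S) starts with {$}.
FIRST(P) = {w, y}
FIRST(Q) = {w, y}
FIRST(R) = {w, y}
FIRST(S) = {w, y}
FOLLOW(P) = {w, y}
FOLLOW(Q) = {y, z}
FOLLOW(R) = {y, z}
FOLLOW(S) = {$, w, y, z}
Therefore, FOLLOW(S) = {$, w, y, z}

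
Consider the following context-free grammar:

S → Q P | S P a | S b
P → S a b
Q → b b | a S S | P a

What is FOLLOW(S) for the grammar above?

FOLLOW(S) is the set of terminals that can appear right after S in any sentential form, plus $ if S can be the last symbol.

We compute FOLLOW(S) using the standard algorithm.
FOLLOW(S) starts with {$}.
FIRST(P) = {a, b}
FIRST(Q) = {a, b}
FIRST(S) = {a, b}
FOLLOW(P) = {$, a, b}
FOLLOW(Q) = {a, b}
FOLLOW(S) = {$, a, b}
Therefore, FOLLOW(S) = {$, a, b}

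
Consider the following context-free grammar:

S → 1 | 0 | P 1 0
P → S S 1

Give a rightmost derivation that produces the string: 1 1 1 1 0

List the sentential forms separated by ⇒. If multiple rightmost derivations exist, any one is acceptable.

S ⇒ P 1 0 ⇒ S S 1 1 0 ⇒ S 1 1 1 0 ⇒ 1 1 1 1 0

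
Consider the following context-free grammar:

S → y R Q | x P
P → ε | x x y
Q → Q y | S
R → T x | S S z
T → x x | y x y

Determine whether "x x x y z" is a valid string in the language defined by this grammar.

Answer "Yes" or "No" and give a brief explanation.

No - no valid derivation exists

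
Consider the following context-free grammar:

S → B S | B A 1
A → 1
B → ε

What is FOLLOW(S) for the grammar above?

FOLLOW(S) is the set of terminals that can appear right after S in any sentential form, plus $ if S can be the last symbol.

We compute FOLLOW(S) using the standard algorithm.
FOLLOW(S) starts with {$}.
FIRST(A) = {1}
FIRST(B) = {ε}
FIRST(S) = {1}
FOLLOW(A) = {1}
FOLLOW(B) = {1}
FOLLOW(S) = {$}
Therefore, FOLLOW(S) = {$}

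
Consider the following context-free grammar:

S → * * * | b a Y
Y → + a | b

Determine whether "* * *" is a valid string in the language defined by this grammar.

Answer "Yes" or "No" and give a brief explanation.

Yes - a valid derivation exists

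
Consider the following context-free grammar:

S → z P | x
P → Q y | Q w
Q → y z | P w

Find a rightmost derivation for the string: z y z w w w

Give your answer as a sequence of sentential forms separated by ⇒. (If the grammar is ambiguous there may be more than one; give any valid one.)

S ⇒ z P ⇒ z Q w ⇒ z P w w ⇒ z Q w w w ⇒ z y z w w w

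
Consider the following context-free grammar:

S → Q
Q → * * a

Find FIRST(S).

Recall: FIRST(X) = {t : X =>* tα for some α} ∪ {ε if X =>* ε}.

We compute FIRST(S) using the standard algorithm.
FIRST(Q) = {*}
FIRST(S) = {*}
Therefore, FIRST(S) = {*}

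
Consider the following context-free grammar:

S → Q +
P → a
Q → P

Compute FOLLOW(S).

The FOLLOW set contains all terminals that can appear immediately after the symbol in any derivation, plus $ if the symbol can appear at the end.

We compute FOLLOW(S) using the standard algorithm.
FOLLOW(S) starts with {$}.
FIRST(P) = {a}
FIRST(Q) = {a}
FIRST(S) = {a}
FOLLOW(P) = {+}
FOLLOW(Q) = {+}
FOLLOW(S) = {$}
Therefore, FOLLOW(S) = {$}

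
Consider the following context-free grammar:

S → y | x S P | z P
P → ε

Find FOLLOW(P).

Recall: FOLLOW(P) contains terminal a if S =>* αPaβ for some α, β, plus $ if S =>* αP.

We compute FOLLOW(P) using the standard algorithm.
FOLLOW(S) starts with {$}.
FIRST(P) = {ε}
FIRST(S) = {x, y, z}
FOLLOW(P) = {$}
FOLLOW(S) = {$}
Therefore, FOLLOW(P) = {$}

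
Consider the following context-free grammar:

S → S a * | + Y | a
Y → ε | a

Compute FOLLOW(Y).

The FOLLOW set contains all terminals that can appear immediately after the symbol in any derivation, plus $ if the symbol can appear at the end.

We compute FOLLOW(Y) using the standard algorithm.
FOLLOW(S) starts with {$}.
FIRST(S) = {+, a}
FIRST(Y) = {a, ε}
FOLLOW(S) = {$, a}
FOLLOW(Y) = {$, a}
Therefore, FOLLOW(Y) = {$, a}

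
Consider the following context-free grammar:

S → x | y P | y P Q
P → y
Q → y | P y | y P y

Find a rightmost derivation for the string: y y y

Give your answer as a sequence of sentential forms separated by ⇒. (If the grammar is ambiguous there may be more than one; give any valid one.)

S ⇒ y P Q ⇒ y P y ⇒ y y y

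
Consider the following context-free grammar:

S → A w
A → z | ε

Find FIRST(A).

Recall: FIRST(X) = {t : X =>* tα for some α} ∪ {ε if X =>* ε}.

We compute FIRST(A) using the standard algorithm.
FIRST(A) = {z, ε}
FIRST(S) = {w, z}
Therefore, FIRST(A) = {z, ε}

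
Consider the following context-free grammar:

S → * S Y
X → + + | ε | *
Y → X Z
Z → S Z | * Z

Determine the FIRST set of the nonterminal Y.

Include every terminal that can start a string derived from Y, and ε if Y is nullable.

We compute FIRST(Y) using the standard algorithm.
FIRST(S) = {*}
FIRST(X) = {*, +, ε}
FIRST(Y) = {*, +}
FIRST(Z) = {*}
Therefore, FIRST(Y) = {*, +}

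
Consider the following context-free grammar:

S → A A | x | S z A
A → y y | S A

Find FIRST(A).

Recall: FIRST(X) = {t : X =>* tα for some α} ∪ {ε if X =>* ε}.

We compute FIRST(A) using the standard algorithm.
FIRST(A) = {x, y}
FIRST(S) = {x, y}
Therefore, FIRST(A) = {x, y}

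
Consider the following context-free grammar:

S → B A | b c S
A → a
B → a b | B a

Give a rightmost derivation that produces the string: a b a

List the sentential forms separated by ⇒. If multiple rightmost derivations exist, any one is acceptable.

S ⇒ B A ⇒ B a ⇒ a b a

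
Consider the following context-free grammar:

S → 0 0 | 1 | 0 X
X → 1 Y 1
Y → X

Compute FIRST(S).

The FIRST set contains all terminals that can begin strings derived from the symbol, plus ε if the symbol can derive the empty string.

We compute FIRST(S) using the standard algorithm.
FIRST(S) = {0, 1}
FIRST(X) = {1}
FIRST(Y) = {1}
Therefore, FIRST(S) = {0, 1}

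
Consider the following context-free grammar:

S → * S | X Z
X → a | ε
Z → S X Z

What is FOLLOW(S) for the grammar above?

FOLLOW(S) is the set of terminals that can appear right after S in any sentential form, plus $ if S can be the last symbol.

We compute FOLLOW(S) using the standard algorithm.
FOLLOW(S) starts with {$}.
FIRST(S) = {*, a}
FIRST(X) = {a, ε}
FIRST(Z) = {*, a}
FOLLOW(S) = {$, *, a}
FOLLOW(X) = {*, a}
FOLLOW(Z) = {$, *, a}
Therefore, FOLLOW(S) = {$, *, a}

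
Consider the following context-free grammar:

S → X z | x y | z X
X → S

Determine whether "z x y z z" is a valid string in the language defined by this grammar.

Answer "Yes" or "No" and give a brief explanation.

Yes - a valid derivation exists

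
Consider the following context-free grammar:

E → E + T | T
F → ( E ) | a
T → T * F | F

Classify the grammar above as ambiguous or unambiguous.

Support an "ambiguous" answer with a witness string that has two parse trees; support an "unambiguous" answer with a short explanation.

Unambiguous - every string in the language has a unique parse tree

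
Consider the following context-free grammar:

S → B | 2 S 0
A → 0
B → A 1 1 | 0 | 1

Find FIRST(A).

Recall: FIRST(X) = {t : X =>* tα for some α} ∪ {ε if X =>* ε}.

We compute FIRST(A) using the standard algorithm.
FIRST(A) = {0}
FIRST(B) = {0, 1}
FIRST(S) = {0, 1, 2}
Therefore, FIRST(A) = {0}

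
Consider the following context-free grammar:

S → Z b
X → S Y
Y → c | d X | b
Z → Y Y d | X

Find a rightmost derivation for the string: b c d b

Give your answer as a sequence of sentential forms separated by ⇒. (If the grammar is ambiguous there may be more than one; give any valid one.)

S ⇒ Z b ⇒ Y Y d b ⇒ Y c d b ⇒ b c d b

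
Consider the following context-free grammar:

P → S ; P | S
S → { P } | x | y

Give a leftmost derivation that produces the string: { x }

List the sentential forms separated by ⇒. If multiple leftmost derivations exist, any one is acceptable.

P ⇒ S ⇒ { P } ⇒ { S } ⇒ { x }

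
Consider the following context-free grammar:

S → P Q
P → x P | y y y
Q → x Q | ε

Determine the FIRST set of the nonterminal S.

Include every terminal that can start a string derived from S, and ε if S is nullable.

We compute FIRST(S) using the standard algorithm.
FIRST(P) = {x, y}
FIRST(Q) = {x, ε}
FIRST(S) = {x, y}
Therefore, FIRST(S) = {x, y}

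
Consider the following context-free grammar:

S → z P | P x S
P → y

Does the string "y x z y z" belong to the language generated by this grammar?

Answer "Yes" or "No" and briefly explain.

No - no valid derivation exists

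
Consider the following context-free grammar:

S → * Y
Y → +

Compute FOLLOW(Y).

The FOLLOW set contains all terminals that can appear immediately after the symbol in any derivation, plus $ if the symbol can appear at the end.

We compute FOLLOW(Y) using the standard algorithm.
FOLLOW(S) starts with {$}.
FIRST(S) = {*}
FIRST(Y) = {+}
FOLLOW(S) = {$}
FOLLOW(Y) = {$}
Therefore, FOLLOW(Y) = {$}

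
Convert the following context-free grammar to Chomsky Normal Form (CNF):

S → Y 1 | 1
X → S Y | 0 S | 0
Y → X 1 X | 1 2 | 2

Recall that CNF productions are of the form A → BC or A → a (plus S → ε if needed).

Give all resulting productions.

T1 → 1; S → 1; T0 → 0; X → 0; T2 → 2; Y → 2; S → Y T1; X → S Y; X → T0 S; Y → X X0; X0 → T1 X; Y → T1 T2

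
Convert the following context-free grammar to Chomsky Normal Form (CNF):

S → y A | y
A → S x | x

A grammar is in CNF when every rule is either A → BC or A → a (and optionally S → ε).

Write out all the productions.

TY → y; S → y; TX → x; A → x; S → TY A; A → S TX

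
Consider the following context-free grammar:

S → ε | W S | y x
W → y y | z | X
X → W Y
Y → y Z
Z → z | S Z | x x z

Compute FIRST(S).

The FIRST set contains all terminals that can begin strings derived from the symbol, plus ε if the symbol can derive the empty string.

We compute FIRST(S) using the standard algorithm.
FIRST(S) = {y, z, ε}
FIRST(W) = {y, z}
FIRST(X) = {y, z}
FIRST(Y) = {y}
FIRST(Z) = {x, y, z}
Therefore, FIRST(S) = {y, z, ε}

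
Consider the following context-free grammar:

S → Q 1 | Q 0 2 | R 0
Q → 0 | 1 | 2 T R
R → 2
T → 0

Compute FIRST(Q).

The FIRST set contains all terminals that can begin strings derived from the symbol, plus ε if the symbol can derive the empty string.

We compute FIRST(Q) using the standard algorithm.
FIRST(Q) = {0, 1, 2}
FIRST(R) = {2}
FIRST(S) = {0, 1, 2}
FIRST(T) = {0}
Therefore, FIRST(Q) = {0, 1, 2}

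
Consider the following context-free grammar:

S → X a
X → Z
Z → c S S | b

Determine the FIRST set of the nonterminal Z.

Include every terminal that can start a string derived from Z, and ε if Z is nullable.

We compute FIRST(Z) using the standard algorithm.
FIRST(S) = {b, c}
FIRST(X) = {b, c}
FIRST(Z) = {b, c}
Therefore, FIRST(Z) = {b, c}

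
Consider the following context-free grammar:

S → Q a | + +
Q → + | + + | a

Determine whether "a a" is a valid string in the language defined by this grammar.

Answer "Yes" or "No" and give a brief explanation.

Yes - a valid derivation exists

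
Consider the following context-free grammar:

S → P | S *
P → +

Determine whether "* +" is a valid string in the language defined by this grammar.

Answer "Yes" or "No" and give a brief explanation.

No - no valid derivation exists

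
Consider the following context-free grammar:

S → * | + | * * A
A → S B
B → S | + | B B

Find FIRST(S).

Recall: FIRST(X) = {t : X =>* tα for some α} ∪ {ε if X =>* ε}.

We compute FIRST(S) using the standard algorithm.
FIRST(A) = {*, +}
FIRST(B) = {*, +}
FIRST(S) = {*, +}
Therefore, FIRST(S) = {*, +}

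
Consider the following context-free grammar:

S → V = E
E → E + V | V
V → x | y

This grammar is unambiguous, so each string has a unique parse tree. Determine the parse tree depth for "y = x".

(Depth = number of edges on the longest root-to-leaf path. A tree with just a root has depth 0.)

3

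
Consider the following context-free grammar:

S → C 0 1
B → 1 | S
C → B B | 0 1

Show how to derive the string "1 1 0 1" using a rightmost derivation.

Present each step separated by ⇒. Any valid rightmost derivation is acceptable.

S ⇒ C 0 1 ⇒ B B 0 1 ⇒ B 1 0 1 ⇒ 1 1 0 1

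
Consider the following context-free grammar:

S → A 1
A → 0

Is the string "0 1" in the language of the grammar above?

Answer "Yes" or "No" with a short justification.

Yes - a valid derivation exists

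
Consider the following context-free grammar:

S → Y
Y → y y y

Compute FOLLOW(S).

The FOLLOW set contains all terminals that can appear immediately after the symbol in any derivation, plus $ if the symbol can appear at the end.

We compute FOLLOW(S) using the standard algorithm.
FOLLOW(S) starts with {$}.
FIRST(S) = {y}
FIRST(Y) = {y}
FOLLOW(S) = {$}
FOLLOW(Y) = {$}
Therefore, FOLLOW(S) = {$}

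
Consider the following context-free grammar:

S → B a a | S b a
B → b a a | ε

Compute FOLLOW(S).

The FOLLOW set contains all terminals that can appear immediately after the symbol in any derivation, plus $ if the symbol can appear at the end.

We compute FOLLOW(S) using the standard algorithm.
FOLLOW(S) starts with {$}.
FIRST(B) = {b, ε}
FIRST(S) = {a, b}
FOLLOW(B) = {a}
FOLLOW(S) = {$, b}
Therefore, FOLLOW(S) = {$, b}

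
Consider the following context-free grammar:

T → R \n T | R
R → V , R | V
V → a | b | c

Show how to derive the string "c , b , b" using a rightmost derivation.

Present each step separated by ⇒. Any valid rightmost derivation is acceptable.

T ⇒ R ⇒ V , R ⇒ V , V , R ⇒ V , V , V ⇒ V , V , b ⇒ V , b , b ⇒ c , b , b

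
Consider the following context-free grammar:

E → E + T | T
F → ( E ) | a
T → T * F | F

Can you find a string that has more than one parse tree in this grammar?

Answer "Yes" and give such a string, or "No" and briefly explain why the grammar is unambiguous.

No - the grammar is unambiguous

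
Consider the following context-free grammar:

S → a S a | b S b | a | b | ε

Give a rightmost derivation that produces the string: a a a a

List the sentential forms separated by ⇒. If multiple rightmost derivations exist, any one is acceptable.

S ⇒ a S a ⇒ a a S a a ⇒ a a a a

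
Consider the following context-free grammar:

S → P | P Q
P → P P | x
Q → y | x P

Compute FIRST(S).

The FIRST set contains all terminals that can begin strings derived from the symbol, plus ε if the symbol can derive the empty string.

We compute FIRST(S) using the standard algorithm.
FIRST(P) = {x}
FIRST(Q) = {x, y}
FIRST(S) = {x}
Therefore, FIRST(S) = {x}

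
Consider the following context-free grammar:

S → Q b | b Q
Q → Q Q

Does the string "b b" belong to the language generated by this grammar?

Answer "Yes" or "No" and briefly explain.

No - no valid derivation exists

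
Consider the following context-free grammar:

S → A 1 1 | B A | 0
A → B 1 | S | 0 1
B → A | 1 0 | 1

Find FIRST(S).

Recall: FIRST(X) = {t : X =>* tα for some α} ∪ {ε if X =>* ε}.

We compute FIRST(S) using the standard algorithm.
FIRST(A) = {0, 1}
FIRST(B) = {0, 1}
FIRST(S) = {0, 1}
Therefore, FIRST(S) = {0, 1}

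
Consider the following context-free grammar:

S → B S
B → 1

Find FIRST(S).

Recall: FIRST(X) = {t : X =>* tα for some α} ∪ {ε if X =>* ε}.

We compute FIRST(S) using the standard algorithm.
FIRST(B) = {1}
FIRST(S) = {1}
Therefore, FIRST(S) = {1}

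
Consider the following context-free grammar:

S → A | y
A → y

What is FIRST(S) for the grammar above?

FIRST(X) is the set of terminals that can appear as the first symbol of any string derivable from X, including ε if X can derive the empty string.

We compute FIRST(S) using the standard algorithm.
FIRST(A) = {y}
FIRST(S) = {y}
Therefore, FIRST(S) = {y}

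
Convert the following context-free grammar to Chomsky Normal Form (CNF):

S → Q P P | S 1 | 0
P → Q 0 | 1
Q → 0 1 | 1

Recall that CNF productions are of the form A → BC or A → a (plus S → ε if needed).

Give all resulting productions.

T1 → 1; S → 0; T0 → 0; P → 1; Q → 1; S → Q X0; X0 → P P; S → S T1; P → Q T0; Q → T0 T1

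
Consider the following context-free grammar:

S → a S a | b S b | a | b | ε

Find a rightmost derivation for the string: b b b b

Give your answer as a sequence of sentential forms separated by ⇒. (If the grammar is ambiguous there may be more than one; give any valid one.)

S ⇒ b S b ⇒ b b S b b ⇒ b b b b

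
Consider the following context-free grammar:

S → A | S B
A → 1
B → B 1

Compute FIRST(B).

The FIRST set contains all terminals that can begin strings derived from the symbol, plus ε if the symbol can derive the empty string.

We compute FIRST(B) using the standard algorithm.
FIRST(A) = {1}
FIRST(B) = {}
FIRST(S) = {1}
Therefore, FIRST(B) = {}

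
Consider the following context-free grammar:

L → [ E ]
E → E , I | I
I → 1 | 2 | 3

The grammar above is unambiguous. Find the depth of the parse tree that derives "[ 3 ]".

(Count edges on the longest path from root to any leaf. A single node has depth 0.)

3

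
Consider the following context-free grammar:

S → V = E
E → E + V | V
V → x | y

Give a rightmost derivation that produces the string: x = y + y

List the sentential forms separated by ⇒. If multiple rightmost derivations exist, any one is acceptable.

S ⇒ V = E ⇒ V = E + V ⇒ V = E + y ⇒ V = V + y ⇒ V = y + y ⇒ x = y + y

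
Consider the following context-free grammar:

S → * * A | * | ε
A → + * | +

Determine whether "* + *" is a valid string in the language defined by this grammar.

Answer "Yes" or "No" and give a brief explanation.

No - no valid derivation exists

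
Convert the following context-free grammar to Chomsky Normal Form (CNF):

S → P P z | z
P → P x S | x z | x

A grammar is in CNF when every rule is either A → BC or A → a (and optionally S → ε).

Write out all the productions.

TZ → z; S → z; TX → x; P → x; S → P X0; X0 → P TZ; P → P X1; X1 → TX S; P → TX TZ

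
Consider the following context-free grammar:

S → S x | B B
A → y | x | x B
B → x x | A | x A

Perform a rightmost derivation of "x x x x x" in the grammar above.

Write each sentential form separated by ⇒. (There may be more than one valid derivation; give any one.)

S ⇒ S x ⇒ B B x ⇒ B x x x ⇒ x x x x x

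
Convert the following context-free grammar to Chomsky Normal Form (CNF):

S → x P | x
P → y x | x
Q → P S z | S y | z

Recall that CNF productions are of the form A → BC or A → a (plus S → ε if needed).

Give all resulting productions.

TX → x; S → x; TY → y; P → x; TZ → z; Q → z; S → TX P; P → TY TX; Q → P X0; X0 → S TZ; Q → S TY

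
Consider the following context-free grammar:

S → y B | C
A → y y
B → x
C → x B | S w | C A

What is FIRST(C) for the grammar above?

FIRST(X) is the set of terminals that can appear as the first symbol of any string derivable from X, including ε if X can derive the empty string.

We compute FIRST(C) using the standard algorithm.
FIRST(A) = {y}
FIRST(B) = {x}
FIRST(C) = {x, y}
FIRST(S) = {x, y}
Therefore, FIRST(C) = {x, y}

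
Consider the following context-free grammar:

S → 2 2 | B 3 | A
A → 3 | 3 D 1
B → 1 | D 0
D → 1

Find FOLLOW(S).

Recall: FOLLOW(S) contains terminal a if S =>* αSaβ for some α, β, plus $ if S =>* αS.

We compute FOLLOW(S) using the standard algorithm.
FOLLOW(S) starts with {$}.
FIRST(A) = {3}
FIRST(B) = {1}
FIRST(D) = {1}
FIRST(S) = {1, 2, 3}
FOLLOW(A) = {$}
FOLLOW(B) = {3}
FOLLOW(D) = {0, 1}
FOLLOW(S) = {$}
Therefore, FOLLOW(S) = {$}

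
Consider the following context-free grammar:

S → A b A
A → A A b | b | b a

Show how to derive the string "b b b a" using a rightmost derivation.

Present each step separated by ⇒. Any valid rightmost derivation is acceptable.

S ⇒ A b A ⇒ A b b a ⇒ b b b a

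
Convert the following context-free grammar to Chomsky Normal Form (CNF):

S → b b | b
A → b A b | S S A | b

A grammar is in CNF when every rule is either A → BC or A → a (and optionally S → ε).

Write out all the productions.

TB → b; S → b; A → b; S → TB TB; A → TB X0; X0 → A TB; A → S X1; X1 → S A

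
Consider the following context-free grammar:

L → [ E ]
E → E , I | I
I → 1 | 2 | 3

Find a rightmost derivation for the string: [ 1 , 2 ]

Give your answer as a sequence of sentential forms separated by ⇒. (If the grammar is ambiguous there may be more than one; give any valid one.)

L ⇒ [ E ] ⇒ [ E , I ] ⇒ [ E , 2 ] ⇒ [ I , 2 ] ⇒ [ 1 , 2 ]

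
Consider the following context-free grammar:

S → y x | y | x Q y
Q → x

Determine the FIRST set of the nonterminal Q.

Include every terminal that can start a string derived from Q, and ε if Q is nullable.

We compute FIRST(Q) using the standard algorithm.
FIRST(Q) = {x}
FIRST(S) = {x, y}
Therefore, FIRST(Q) = {x}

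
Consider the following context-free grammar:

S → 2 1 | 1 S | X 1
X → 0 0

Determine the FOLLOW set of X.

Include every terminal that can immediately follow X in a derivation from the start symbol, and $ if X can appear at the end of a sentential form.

We compute FOLLOW(X) using the standard algorithm.
FOLLOW(S) starts with {$}.
FIRST(S) = {0, 1, 2}
FIRST(X) = {0}
FOLLOW(S) = {$}
FOLLOW(X) = {1}
Therefore, FOLLOW(X) = {1}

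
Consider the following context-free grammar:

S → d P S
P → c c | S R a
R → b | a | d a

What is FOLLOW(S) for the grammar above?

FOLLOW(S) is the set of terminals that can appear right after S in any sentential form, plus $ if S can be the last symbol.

We compute FOLLOW(S) using the standard algorithm.
FOLLOW(S) starts with {$}.
FIRST(P) = {c, d}
FIRST(R) = {a, b, d}
FIRST(S) = {d}
FOLLOW(P) = {d}
FOLLOW(R) = {a}
FOLLOW(S) = {$, a, b, d}
Therefore, FOLLOW(S) = {$, a, b, d}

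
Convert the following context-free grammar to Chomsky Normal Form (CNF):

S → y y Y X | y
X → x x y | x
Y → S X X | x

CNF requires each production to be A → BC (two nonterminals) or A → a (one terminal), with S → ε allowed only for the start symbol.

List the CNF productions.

TY → y; S → y; TX → x; X → x; Y → x; S → TY X0; X0 → TY X1; X1 → Y X; X → TX X2; X2 → TX TY; Y → S X3; X3 → X X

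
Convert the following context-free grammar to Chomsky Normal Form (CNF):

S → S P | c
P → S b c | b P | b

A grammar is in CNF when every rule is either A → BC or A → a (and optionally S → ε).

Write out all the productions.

S → c; TB → b; TC → c; P → b; S → S P; P → S X0; X0 → TB TC; P → TB P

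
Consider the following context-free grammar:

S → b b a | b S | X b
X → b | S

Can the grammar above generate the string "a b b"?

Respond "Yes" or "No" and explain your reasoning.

No - no valid derivation exists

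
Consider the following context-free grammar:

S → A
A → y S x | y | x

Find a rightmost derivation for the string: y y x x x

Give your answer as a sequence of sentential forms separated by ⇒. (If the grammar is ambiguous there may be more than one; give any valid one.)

S ⇒ A ⇒ y S x ⇒ y A x ⇒ y y S x x ⇒ y y A x x ⇒ y y x x x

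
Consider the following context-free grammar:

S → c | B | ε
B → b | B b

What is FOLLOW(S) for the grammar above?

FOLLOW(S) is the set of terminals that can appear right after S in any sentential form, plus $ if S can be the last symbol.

We compute FOLLOW(S) using the standard algorithm.
FOLLOW(S) starts with {$}.
FIRST(B) = {b}
FIRST(S) = {b, c, ε}
FOLLOW(B) = {$, b}
FOLLOW(S) = {$}
Therefore, FOLLOW(S) = {$}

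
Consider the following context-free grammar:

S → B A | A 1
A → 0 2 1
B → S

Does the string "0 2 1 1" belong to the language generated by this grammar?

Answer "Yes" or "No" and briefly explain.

Yes - a valid derivation exists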